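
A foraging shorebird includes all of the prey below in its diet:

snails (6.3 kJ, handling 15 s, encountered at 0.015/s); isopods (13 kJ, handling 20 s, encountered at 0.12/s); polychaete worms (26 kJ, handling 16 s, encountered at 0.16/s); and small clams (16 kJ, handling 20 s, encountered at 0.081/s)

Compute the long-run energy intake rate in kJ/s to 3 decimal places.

0.911 kJ/s

R = (0.015×6.3 + 0.12×13 + 0.16×26 + 0.081×16) / (1 + 0.015×15 + 0.12×20 + 0.16×16 + 0.081×20) = 7.111/7.805 = 0.911 kJ/s.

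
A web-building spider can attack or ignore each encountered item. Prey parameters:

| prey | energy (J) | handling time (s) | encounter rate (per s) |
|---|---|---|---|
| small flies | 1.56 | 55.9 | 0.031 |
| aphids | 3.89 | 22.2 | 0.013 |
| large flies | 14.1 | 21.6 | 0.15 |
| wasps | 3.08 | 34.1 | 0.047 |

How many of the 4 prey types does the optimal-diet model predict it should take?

1

Profitabilities (E/h, J/s): large flies 0.653, aphids 0.175, wasps 0.0903, small flies 0.0279. Add prey in this order while the next type's profitability exceeds the intake rate on those already taken.
Rate on top 1: 0.4988. aphids: 0.175 < 0.4988 → exclude; stop.
Optimal diet: large flies — 1 of 4 types.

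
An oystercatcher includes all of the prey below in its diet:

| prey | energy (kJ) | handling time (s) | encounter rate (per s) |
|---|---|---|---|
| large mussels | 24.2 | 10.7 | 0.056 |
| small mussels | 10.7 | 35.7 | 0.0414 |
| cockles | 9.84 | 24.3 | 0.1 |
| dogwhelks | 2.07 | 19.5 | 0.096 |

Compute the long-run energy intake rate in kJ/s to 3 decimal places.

R = Σλ_iE_i / (1 + Σλ_ih_i)
Numerator: 0.056×24.2 + 0.0414×10.7 + 0.1×9.84 + 0.096×2.07 = 2.981
Denominator: 1 + 0.056×10.7 + 0.0414×35.7 + 0.1×24.3 + 0.096×19.5 = 7.379
R = 2.981/7.379 = 0.404 kJ/s

0.404 kJ/s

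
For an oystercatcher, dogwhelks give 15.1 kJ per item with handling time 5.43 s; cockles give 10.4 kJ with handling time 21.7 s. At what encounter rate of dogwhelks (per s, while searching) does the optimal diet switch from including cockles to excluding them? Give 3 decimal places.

0.038 per s

Drop cockles once their profitability E₂/h₂ falls below the rate achievable on dogwhelks alone: E₂/h₂ = λE₁/(1 + λh₁).
Solve for λ: λE₁h₂ = E₂(1 + λh₁) → λ(E₁h₂ − E₂h₁) = E₂ → λ = E₂/(E₁h₂ − E₂h₁).
λ = 10.4/(15.1×21.7 − 10.4×5.43) = 10.4/271.2 = 0.03835 per s.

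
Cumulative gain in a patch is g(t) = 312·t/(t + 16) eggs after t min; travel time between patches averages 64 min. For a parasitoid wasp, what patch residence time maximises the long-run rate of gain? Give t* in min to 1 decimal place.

By the marginal value theorem, leave when the instantaneous gain rate g'(t) equals the habitat-wide average g(t)/(T + t).
g'(t) = 312·16/(t + 16)². Setting 312·16/(t+16)² = 312t/[(t+16)(64+t)] gives 16(64+t) = t(t+16), so t² = 16×64 = 1024.
t* = √1024 = 32 min.

32.0 min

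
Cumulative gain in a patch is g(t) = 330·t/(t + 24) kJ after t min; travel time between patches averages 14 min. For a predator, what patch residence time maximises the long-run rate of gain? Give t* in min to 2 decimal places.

18.33 min

Optimal t* satisfies g'(t*) = g(t*)/(T + t*).
g'(t) = 330·24/(t + 24)². Setting 330·24/(t+24)² = 330t/[(t+24)(14+t)] gives 24(14+t) = t(t+24), so t² = 24×14 = 336.
t* = √336 = 18.33 min.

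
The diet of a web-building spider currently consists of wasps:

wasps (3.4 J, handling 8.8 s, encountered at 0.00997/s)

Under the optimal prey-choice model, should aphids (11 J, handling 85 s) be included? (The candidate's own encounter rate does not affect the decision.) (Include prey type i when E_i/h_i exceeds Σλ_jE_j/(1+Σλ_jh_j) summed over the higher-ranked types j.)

Current rate: (0.00997×3.4)/(1 + 0.00997×8.8) = 0.03116 J/s.
aphids: E/h = 11/85 = 0.1294 J/s.
Since 0.1294 > R, including aphids increases the long-run rate.

Yes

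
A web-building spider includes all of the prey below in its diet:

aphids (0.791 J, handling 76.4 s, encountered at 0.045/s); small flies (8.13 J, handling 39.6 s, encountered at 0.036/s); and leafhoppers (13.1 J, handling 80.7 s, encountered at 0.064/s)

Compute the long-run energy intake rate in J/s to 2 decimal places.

R = Σλ_iE_i / (1 + Σλ_ih_i)
Numerator: 0.045×0.791 + 0.036×8.13 + 0.064×13.1 = 1.167
Denominator: 1 + 0.045×76.4 + 0.036×39.6 + 0.064×80.7 = 11.03
R = 1.167/11.03 = 0.1058 J/s

0.11 J/s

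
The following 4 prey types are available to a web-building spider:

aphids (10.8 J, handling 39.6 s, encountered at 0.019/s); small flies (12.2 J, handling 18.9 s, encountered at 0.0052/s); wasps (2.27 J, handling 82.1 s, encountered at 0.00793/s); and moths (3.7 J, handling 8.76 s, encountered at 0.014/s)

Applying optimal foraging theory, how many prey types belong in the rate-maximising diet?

3

Rank by E/h (J/s): small flies 0.646, moths 0.422, aphids 0.273, wasps 0.0276. Include each in turn until the next type's E/h falls below the running intake rate.
Rate on top 1: 0.05776. moths: 0.422 > 0.05776 → include.
Rate on top 2: 0.09439. aphids: 0.273 > 0.09439 → include.
Rate on top 3: 0.1624. wasps: 0.0276 < 0.1624 → exclude; stop.
Optimal diet: small flies, moths, aphids — 3 of 4 types.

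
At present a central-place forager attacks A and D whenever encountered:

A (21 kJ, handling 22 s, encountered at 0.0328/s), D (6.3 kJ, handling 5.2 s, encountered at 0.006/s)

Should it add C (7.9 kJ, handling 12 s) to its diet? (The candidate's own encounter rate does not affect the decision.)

Yes

Current rate: (0.0328×21 + 0.006×6.3)/(1 + 0.0328×22 + 0.006×5.2) = 0.4145 kJ/s.
C: E/h = 7.9/12 = 0.6583 kJ/s.
0.6583 > 0.4145, so adding C raises the average — include it.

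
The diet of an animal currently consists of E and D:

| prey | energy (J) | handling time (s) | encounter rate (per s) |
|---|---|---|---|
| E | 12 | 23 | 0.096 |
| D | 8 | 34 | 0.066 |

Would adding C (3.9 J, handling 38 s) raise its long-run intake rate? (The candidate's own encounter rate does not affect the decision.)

Intake rate on the current diet: R = (0.096×12 + 0.066×8) / (1 + 0.096×23 + 0.066×34) = 1.68/5.452 = 0.3081 J/s.
Profitability of C: 3.9/38 = 0.1026 J/s.
Since 0.1026 < R, time spent handling C is better spent searching.

No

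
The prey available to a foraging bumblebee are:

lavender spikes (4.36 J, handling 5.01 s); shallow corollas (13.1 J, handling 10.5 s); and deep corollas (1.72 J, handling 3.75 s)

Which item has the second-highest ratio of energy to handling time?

In descending order of E/h:
shallow corollas: 13.1/10.5 = 1.25 J/s
lavender spikes: 4.36/5.01 = 0.87 J/s
deep corollas: 1.72/3.75 = 0.459 J/s

lavender spikes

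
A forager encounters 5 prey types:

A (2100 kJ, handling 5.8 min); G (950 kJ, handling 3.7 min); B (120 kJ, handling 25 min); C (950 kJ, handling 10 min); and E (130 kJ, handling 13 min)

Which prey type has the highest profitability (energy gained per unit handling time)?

A

Profitability E/h (kJ/min): A = 2100/5.8 = 362, G = 950/3.7 = 257, B = 120/25 = 4.8, C = 950/10 = 95, E = 130/13 = 10.
Ranked: A > G > C > E > B.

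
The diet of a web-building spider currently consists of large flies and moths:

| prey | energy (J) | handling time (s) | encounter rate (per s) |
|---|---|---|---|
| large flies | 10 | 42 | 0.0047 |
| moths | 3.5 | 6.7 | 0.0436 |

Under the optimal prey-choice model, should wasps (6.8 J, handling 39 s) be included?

On large flies and moths alone, R = ΣλE/(1+Σλh) = 0.1996/1.49 = 0.134 J/s.
Profitability of wasps: 6.8/39 = 0.1744 J/s.
Since 0.1744 > R, including wasps increases the long-run rate.

Yes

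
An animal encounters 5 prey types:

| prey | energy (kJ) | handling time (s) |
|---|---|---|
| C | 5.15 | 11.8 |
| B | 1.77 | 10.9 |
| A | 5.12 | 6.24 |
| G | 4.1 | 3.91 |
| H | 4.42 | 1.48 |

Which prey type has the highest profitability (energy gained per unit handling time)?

H

Profitability E/h (kJ/s): C = 5.15/11.8 = 0.436, B = 1.77/10.9 = 0.162, A = 5.12/6.24 = 0.821, G = 4.1/3.91 = 1.05, H = 4.42/1.48 = 2.99.
Ranked: H > G > A > C > B.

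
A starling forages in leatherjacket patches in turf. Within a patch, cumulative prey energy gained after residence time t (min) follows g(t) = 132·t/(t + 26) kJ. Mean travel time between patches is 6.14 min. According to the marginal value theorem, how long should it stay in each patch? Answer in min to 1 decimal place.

Optimal t* satisfies g'(t*) = g(t*)/(T + t*).
g'(t) = 132·26/(t + 26)². Setting 132·26/(t+26)² = 132t/[(t+26)(6.14+t)] gives 26(6.14+t) = t(t+26), so t² = 26×6.14 = 159.6.
t* = √159.6 = 12.63 min.

12.6 min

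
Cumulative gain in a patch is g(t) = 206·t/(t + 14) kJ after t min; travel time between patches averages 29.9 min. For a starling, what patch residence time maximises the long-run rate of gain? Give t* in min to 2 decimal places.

20.46 min

By the marginal value theorem, leave when the instantaneous gain rate g'(t) equals the habitat-wide average g(t)/(T + t).
g'(t) = 206·14/(t + 14)². Setting 206·14/(t+14)² = 206t/[(t+14)(29.9+t)] gives 14(29.9+t) = t(t+14), so t² = 14×29.9 = 418.6.
t* = √418.6 = 20.46 min.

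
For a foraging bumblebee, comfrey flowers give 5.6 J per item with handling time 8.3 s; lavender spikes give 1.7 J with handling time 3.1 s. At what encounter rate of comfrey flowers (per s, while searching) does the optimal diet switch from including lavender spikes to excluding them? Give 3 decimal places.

0.523 per s

At the threshold, the rate on comfrey flowers alone equals the profitability of lavender spikes: λ·5.6/(1 + λ·8.3) = 1.7/3.1 = 0.5484.
Rearranging, λ(5.6 − 0.5484×8.3) = 0.5484, so λ = 0.5484/1.048 = 0.5231 per s.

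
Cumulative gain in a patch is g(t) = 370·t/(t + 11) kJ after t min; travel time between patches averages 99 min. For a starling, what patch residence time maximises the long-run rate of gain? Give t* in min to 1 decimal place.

Optimal t* satisfies g'(t*) = g(t*)/(T + t*).
g'(t) = 370·11/(t + 11)². Setting 370·11/(t+11)² = 370t/[(t+11)(99+t)] gives 11(99+t) = t(t+11), so t² = 11×99 = 1089.
t* = √1089 = 33 min.

33.0 min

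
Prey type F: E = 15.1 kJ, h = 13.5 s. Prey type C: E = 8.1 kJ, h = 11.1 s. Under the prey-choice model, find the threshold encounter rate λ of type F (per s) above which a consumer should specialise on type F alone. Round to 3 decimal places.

Drop type C once their profitability E₂/h₂ falls below the rate achievable on type F alone: E₂/h₂ = λE₁/(1 + λh₁).
Solve for λ: λE₁h₂ = E₂(1 + λh₁) → λ(E₁h₂ − E₂h₁) = E₂ → λ = E₂/(E₁h₂ − E₂h₁).
λ = 8.1/(15.1×11.1 − 8.1×13.5) = 8.1/58.26 = 0.139 per s.

0.139 per s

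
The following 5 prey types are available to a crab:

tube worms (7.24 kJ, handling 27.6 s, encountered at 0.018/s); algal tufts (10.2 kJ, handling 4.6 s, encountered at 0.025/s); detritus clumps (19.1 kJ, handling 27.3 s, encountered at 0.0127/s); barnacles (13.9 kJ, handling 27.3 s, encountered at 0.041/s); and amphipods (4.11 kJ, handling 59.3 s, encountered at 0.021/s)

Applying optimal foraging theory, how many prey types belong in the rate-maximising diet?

3

E/h in descending order: algal tufts 2.22, detritus clumps 0.7, barnacles 0.509, tube worms 0.262, amphipods 0.0693 kJ/s. The optimal diet is the largest prefix of this list for which every included type satisfies E_i/h_i > R on the types above it.
Rate on top 1: 0.2287. detritus clumps: 0.7 > 0.2287 → include.
Rate on top 2: 0.3404. barnacles: 0.509 > 0.3404 → include.
Rate on top 3: 0.4136. tube worms: 0.262 < 0.4136 → exclude; stop.
Optimal diet: algal tufts, detritus clumps, barnacles — 3 of 5 types.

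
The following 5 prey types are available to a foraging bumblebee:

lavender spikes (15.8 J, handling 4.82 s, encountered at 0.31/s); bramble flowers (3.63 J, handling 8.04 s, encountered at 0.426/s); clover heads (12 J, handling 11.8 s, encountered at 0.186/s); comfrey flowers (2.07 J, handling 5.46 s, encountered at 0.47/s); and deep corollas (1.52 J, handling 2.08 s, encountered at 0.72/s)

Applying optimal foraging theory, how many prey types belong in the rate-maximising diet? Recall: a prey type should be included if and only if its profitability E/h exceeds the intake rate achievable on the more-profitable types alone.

Profitabilities (E/h, J/s): lavender spikes 3.28, clover heads 1.02, deep corollas 0.731, bramble flowers 0.451, comfrey flowers 0.379. Add prey in this order while the next type's profitability exceeds the intake rate on those already taken.
Rate on top 1: 1.964. clover heads: 1.02 < 1.964 → exclude; stop.
Optimal diet: lavender spikes — 1 of 5 types.

1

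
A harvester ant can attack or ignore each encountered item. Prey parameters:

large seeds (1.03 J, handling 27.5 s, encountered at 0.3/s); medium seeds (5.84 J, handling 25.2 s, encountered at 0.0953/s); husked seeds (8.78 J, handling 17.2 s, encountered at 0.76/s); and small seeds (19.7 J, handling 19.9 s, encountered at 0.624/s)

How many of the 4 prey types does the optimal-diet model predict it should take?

1

Rank by E/h (J/s): small seeds 0.99, husked seeds 0.51, medium seeds 0.232, large seeds 0.0375. Include each in turn until the next type's E/h falls below the running intake rate.
Rate on top 1: 0.9162. husked seeds: 0.51 < 0.9162 → exclude; stop.
Optimal diet: small seeds — 1 of 4 types.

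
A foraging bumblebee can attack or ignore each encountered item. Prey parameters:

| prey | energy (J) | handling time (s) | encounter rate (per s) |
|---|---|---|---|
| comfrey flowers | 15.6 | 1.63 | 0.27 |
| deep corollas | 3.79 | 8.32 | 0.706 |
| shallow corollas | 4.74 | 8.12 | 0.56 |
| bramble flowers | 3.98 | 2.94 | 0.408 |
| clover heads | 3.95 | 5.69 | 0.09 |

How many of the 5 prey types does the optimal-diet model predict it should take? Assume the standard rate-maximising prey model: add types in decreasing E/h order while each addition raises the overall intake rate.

E/h in descending order: comfrey flowers 9.57, bramble flowers 1.35, clover heads 0.694, shallow corollas 0.584, deep corollas 0.456 J/s. The optimal diet is the largest prefix of this list for which every included type satisfies E_i/h_i > R on the types above it.
Rate on top 1: 2.925. bramble flowers: 1.35 < 2.925 → exclude; stop.
Optimal diet: comfrey flowers — 1 of 5 types.

1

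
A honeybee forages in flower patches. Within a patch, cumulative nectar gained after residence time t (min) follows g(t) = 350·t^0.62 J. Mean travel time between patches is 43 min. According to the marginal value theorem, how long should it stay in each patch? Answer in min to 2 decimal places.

70.16 min

By the marginal value theorem, leave when the instantaneous gain rate g'(t) equals the habitat-wide average g(t)/(T + t).
g'(t) = 0.62·350·t^-0.38. Setting 0.62·350·t^-0.38 = 350·t^0.62/(43+t) gives 0.62(43+t) = t, so 0.38·t = 0.62×43.
t* = 0.62×43/0.38 = 70.16 min.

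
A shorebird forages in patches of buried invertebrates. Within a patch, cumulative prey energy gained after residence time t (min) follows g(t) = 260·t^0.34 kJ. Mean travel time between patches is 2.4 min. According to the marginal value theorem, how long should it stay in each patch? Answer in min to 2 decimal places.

1.24 min

Optimal t* satisfies g'(t*) = g(t*)/(T + t*).
g'(t) = 0.34·260·t^-0.66. Setting 0.34·260·t^-0.66 = 260·t^0.34/(2.4+t) gives 0.34(2.4+t) = t, so 0.66·t = 0.34×2.4.
t* = 0.34×2.4/0.66 = 1.236 min.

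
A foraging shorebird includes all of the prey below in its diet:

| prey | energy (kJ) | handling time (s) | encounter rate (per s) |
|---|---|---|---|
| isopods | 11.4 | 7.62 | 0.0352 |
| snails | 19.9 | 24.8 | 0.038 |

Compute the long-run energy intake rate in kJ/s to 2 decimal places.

R = Σλ_iE_i / (1 + Σλ_ih_i)
Numerator: 0.0352×11.4 + 0.038×19.9 = 1.157
Denominator: 1 + 0.0352×7.62 + 0.038×24.8 = 2.211
R = 1.157/2.211 = 0.5236 kJ/s

0.52 kJ/s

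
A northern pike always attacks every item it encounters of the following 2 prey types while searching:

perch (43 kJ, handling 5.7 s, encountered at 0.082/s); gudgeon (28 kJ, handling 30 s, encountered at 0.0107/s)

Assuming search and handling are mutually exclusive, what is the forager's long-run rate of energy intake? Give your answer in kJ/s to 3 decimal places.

R = Σλ_iE_i / (1 + Σλ_ih_i)
Numerator: 0.082×43 + 0.0107×28 = 3.826
Denominator: 1 + 0.082×5.7 + 0.0107×30 = 1.788
R = 3.826/1.788 = 2.139 kJ/s

2.139 kJ/s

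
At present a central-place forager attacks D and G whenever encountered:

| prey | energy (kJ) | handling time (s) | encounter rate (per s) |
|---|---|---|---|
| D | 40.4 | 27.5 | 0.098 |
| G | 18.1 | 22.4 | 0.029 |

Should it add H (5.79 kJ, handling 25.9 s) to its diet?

Current rate: (0.098×40.4 + 0.029×18.1)/(1 + 0.098×27.5 + 0.029×22.4) = 1.032 kJ/s.
Profitability of H: 5.79/25.9 = 0.2236 kJ/s.
0.2236 < 1.032, so adding H would lower the average — exclude it.

No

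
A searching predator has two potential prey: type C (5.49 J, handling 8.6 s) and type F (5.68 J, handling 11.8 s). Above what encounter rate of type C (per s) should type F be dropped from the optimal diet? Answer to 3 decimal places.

The zero-one rule: include type F iff E₂/h₂ > λE₁/(1+λh₁). Equality gives the switch point.
λE₁h₂ = E₂ + λE₂h₁ ⇒ λ = E₂/(E₁h₂ − E₂h₁) = 5.68/(64.78 − 48.85) = 0.3565 per s.

0.356 per s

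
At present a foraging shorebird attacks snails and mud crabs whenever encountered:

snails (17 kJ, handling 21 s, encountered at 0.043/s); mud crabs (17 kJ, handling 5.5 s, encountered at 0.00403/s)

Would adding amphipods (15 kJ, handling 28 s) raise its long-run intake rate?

On snails and mud crabs alone, R = ΣλE/(1+Σλh) = 0.7995/1.925 = 0.4153 kJ/s.
Profitability of amphipods: 15/28 = 0.5357 kJ/s.
Since 0.5357 > R, including amphipods increases the long-run rate.

Yes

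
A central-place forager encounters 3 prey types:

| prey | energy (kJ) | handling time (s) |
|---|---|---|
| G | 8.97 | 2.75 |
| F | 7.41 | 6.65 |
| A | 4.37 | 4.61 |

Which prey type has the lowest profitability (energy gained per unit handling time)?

A

In descending order of E/h:
G: 8.97/2.75 = 3.26 kJ/s
F: 7.41/6.65 = 1.11 kJ/s
A: 4.37/4.61 = 0.948 kJ/s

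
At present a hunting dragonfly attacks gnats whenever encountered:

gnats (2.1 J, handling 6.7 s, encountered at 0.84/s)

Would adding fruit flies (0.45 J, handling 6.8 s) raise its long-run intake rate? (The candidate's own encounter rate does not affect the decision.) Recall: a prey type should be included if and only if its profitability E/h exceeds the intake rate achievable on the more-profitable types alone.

On gnats alone, R = ΣλE/(1+Σλh) = 1.764/6.628 = 0.2661 J/s.
Profitability of fruit flies: 0.45/6.8 = 0.06618 J/s.
0.06618 < 0.2661, so adding fruit flies would lower the average — exclude it.

No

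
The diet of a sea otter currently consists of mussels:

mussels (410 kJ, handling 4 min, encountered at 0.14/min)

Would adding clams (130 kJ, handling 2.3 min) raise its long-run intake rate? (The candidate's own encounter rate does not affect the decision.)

On mussels alone, R = ΣλE/(1+Σλh) = 57.4/1.56 = 36.79 kJ/min.
clams: E/h = 130/2.3 = 56.52 kJ/min.
56.52 > 36.79, so adding clams raises the average — include it.

Yes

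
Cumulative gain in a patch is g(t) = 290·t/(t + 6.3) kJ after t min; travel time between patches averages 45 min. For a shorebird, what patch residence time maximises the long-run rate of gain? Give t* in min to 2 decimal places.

By the marginal value theorem, leave when the instantaneous gain rate g'(t) equals the habitat-wide average g(t)/(T + t).
g'(t) = 290·6.3/(t + 6.3)². Setting 290·6.3/(t+6.3)² = 290t/[(t+6.3)(45+t)] gives 6.3(45+t) = t(t+6.3), so t² = 6.3×45 = 283.5.
t* = √283.5 = 16.84 min.

16.84 min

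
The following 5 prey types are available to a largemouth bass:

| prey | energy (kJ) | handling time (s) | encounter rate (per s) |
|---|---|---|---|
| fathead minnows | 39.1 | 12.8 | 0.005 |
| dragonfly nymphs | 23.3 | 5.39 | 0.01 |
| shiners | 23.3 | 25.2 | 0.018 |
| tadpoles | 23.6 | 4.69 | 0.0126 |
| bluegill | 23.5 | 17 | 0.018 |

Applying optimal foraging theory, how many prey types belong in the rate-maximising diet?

Rank by E/h (kJ/s): tadpoles 5.03, dragonfly nymphs 4.32, fathead minnows 3.05, bluegill 1.38, shiners 0.925. Include each in turn until the next type's E/h falls below the running intake rate.
Rate on top 1: 0.2808. dragonfly nymphs: 4.32 > 0.2808 → include.
Rate on top 2: 0.4765. fathead minnows: 3.05 > 0.4765 → include.
Rate on top 3: 0.6167. bluegill: 1.38 > 0.6167 → include.
Rate on top 4: 0.7747. shiners: 0.925 > 0.7747 → include.
Optimal diet: tadpoles, dragonfly nymphs, fathead minnows, bluegill, shiners — 5 of 5 types.

5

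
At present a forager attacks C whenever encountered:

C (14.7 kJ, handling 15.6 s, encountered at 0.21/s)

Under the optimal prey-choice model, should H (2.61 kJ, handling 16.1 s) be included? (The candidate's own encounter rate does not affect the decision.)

No

On C alone, R = ΣλE/(1+Σλh) = 3.087/4.276 = 0.7219 kJ/s.
H: E/h = 2.61/16.1 = 0.1621 kJ/s.
Since 0.1621 < R, time spent handling H is better spent searching.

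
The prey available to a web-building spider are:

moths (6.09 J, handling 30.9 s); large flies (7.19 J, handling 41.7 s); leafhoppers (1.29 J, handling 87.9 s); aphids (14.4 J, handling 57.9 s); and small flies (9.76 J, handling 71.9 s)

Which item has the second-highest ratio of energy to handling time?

moths

Profitability E/h (J/s): moths = 6.09/30.9 = 0.197, large flies = 7.19/41.7 = 0.172, leafhoppers = 1.29/87.9 = 0.0147, aphids = 14.4/57.9 = 0.249, small flies = 9.76/71.9 = 0.136.
Ranked: aphids > moths > large flies > small flies > leafhoppers.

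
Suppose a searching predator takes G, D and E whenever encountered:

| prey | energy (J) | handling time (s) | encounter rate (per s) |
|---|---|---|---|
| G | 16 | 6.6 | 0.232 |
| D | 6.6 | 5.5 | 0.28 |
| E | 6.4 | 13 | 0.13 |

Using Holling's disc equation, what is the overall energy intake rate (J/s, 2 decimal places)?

R = (0.232×16 + 0.28×6.6 + 0.13×6.4) / (1 + 0.232×6.6 + 0.28×5.5 + 0.13×13) = 6.392/5.761 = 1.109 J/s.

1.11 J/s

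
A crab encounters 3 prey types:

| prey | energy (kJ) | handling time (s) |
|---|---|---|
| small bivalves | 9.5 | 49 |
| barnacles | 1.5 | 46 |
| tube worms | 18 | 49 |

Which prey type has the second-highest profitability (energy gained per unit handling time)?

small bivalves

Profitability E/h (kJ/s): small bivalves = 9.5/49 = 0.194, barnacles = 1.5/46 = 0.0326, tube worms = 18/49 = 0.367.
Ranked: tube worms > small bivalves > barnacles.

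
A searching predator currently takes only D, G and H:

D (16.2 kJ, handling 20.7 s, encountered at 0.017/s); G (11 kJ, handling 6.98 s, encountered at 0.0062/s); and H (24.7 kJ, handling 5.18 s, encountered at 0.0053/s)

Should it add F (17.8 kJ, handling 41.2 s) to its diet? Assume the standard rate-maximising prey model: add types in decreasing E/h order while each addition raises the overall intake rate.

Intake rate on the current diet: R = (0.017×16.2 + 0.0062×11 + 0.0053×24.7) / (1 + 0.017×20.7 + 0.0062×6.98 + 0.0053×5.18) = 0.4745/1.423 = 0.3335 kJ/s.
Profitability of F: 17.8/41.2 = 0.432 kJ/s.
Since 0.432 > R, including F increases the long-run rate.

Yes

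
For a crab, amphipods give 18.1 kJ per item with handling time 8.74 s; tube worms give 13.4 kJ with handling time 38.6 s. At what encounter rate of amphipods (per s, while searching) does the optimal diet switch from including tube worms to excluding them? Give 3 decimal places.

0.023 per s

Drop tube worms once their profitability E₂/h₂ falls below the rate achievable on amphipods alone: E₂/h₂ = λE₁/(1 + λh₁).
Solve for λ: λE₁h₂ = E₂(1 + λh₁) → λ(E₁h₂ − E₂h₁) = E₂ → λ = E₂/(E₁h₂ − E₂h₁).
λ = 13.4/(18.1×38.6 − 13.4×8.74) = 13.4/581.5 = 0.02304 per s.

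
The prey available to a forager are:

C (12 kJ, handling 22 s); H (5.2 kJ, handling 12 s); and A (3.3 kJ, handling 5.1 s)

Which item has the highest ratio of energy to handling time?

A

Profitability E/h (kJ/s): C = 12/22 = 0.545, H = 5.2/12 = 0.433, A = 3.3/5.1 = 0.647.
Ranked: A > C > H.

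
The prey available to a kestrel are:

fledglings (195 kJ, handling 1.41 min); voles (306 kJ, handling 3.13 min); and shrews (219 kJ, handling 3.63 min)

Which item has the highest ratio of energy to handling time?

In descending order of E/h:
fledglings: 195/1.41 = 138 kJ/min
voles: 306/3.13 = 97.8 kJ/min
shrews: 219/3.63 = 60.3 kJ/min

fledglings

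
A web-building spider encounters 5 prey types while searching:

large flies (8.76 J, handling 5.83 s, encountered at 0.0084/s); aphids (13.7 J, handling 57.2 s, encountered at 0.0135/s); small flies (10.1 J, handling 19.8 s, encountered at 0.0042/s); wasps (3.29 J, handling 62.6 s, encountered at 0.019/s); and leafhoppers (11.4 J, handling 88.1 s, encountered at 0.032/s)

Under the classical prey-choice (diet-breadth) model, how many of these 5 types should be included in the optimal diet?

Profitabilities (E/h, J/s): large flies 1.5, small flies 0.51, aphids 0.24, leafhoppers 0.129, wasps 0.0526. Add prey in this order while the next type's profitability exceeds the intake rate on those already taken.
Rate on top 1: 0.07015. small flies: 0.51 > 0.07015 → include.
Rate on top 2: 0.1025. aphids: 0.24 > 0.1025 → include.
Rate on top 3: 0.158. leafhoppers: 0.129 < 0.158 → exclude; stop.
Optimal diet: large flies, small flies, aphids — 3 of 5 types.

3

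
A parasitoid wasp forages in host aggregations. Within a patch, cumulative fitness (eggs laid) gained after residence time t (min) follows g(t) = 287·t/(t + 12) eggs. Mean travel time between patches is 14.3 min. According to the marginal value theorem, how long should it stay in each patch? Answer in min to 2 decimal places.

13.10 min

Optimal t* satisfies g'(t*) = g(t*)/(T + t*).
g'(t) = 287·12/(t + 12)². Setting 287·12/(t+12)² = 287t/[(t+12)(14.3+t)] gives 12(14.3+t) = t(t+12), so t² = 12×14.3 = 171.6.
t* = √171.6 = 13.1 min.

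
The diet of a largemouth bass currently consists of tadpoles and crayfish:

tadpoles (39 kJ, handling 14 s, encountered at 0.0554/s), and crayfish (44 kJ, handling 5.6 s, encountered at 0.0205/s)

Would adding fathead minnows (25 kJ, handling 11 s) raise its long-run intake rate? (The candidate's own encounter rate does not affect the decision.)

Yes

Current rate: (0.0554×39 + 0.0205×44)/(1 + 0.0554×14 + 0.0205×5.6) = 1.62 kJ/s.
Profitability of fathead minnows: 25/11 = 2.273 kJ/s.
2.273 > 1.62, so adding fathead minnows raises the average — include it.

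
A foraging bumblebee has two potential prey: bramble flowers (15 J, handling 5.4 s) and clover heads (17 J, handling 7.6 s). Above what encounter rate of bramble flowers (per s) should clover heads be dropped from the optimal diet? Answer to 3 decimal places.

0.766 per s

At the threshold, the rate on bramble flowers alone equals the profitability of clover heads: λ·15/(1 + λ·5.4) = 17/7.6 = 2.237.
Rearranging, λ(15 − 2.237×5.4) = 2.237, so λ = 2.237/2.921 = 0.7658 per s.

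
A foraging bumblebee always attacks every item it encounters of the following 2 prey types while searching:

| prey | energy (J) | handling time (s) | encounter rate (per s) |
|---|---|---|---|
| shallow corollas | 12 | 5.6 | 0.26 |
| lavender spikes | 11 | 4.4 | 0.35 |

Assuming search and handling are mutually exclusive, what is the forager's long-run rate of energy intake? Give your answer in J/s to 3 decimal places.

R = (0.26×12 + 0.35×11) / (1 + 0.26×5.6 + 0.35×4.4) = 6.97/3.996 = 1.744 J/s.

1.744 J/s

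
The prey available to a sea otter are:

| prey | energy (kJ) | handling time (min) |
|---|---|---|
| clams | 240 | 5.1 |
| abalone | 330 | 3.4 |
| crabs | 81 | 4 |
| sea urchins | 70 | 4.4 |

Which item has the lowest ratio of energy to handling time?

sea urchins

In descending order of E/h:
abalone: 330/3.4 = 97.1 kJ/min
clams: 240/5.1 = 47.1 kJ/min
crabs: 81/4 = 20.2 kJ/min
sea urchins: 70/4.4 = 15.9 kJ/min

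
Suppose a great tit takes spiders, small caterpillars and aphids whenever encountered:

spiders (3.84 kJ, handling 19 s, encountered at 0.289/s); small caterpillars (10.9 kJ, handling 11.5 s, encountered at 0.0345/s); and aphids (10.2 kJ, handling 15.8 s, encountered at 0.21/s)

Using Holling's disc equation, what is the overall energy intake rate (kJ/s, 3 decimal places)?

R = Σλ_iE_i / (1 + Σλ_ih_i)
Numerator: 0.289×3.84 + 0.0345×10.9 + 0.21×10.2 = 3.628
Denominator: 1 + 0.289×19 + 0.0345×11.5 + 0.21×15.8 = 10.21
R = 3.628/10.21 = 0.3555 kJ/s

0.355 kJ/s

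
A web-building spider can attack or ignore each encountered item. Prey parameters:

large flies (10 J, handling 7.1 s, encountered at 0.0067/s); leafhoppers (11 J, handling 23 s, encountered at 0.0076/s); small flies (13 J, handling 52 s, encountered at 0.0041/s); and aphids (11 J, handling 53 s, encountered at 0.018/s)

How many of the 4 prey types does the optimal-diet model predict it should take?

Profitabilities (E/h, J/s): large flies 1.41, leafhoppers 0.478, small flies 0.25, aphids 0.208. Add prey in this order while the next type's profitability exceeds the intake rate on those already taken.
Rate on top 1: 0.06396. leafhoppers: 0.478 > 0.06396 → include.
Rate on top 2: 0.1232. small flies: 0.25 > 0.1232 → include.
Rate on top 3: 0.142. aphids: 0.208 > 0.142 → include.
Optimal diet: large flies, leafhoppers, small flies, aphids — 4 of 4 types.

4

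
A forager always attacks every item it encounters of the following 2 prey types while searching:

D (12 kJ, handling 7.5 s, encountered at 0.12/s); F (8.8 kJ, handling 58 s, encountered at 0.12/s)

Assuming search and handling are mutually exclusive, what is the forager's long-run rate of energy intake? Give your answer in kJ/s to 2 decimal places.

R = (0.12×12 + 0.12×8.8) / (1 + 0.12×7.5 + 0.12×58) = 2.496/8.86 = 0.2817 kJ/s.

0.28 kJ/s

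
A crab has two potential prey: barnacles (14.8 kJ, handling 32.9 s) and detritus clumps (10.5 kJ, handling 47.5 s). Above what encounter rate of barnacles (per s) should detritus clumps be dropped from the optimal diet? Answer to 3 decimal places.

0.029 per s

Drop detritus clumps once their profitability E₂/h₂ falls below the rate achievable on barnacles alone: E₂/h₂ = λE₁/(1 + λh₁).
Solve for λ: λE₁h₂ = E₂(1 + λh₁) → λ(E₁h₂ − E₂h₁) = E₂ → λ = E₂/(E₁h₂ − E₂h₁).
λ = 10.5/(14.8×47.5 − 10.5×32.9) = 10.5/357.6 = 0.02937 per s.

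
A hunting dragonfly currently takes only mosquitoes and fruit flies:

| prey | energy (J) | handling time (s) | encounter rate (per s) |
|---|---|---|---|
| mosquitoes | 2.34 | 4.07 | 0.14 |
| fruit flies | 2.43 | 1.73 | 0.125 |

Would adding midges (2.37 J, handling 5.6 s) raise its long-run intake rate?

On mosquitoes and fruit flies alone, R = ΣλE/(1+Σλh) = 0.6314/1.786 = 0.3535 J/s.
midges: E/h = 2.37/5.6 = 0.4232 J/s.
0.4232 > 0.3535, so adding midges raises the average — include it.

Yes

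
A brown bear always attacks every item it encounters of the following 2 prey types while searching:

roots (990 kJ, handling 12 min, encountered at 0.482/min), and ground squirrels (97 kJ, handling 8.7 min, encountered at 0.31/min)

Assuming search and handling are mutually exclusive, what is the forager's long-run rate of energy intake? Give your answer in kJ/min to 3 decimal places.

R = Σλ_iE_i / (1 + Σλ_ih_i)
Numerator: 0.482×990 + 0.31×97 = 507.2
Denominator: 1 + 0.482×12 + 0.31×8.7 = 9.481
R = 507.2/9.481 = 53.5 kJ/min

53.502 kJ/min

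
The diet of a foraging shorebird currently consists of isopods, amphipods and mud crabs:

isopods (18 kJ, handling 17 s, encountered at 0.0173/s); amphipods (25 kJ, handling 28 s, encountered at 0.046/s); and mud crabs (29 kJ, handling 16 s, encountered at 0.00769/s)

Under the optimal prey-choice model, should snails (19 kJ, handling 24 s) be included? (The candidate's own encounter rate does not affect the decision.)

Intake rate on the current diet: R = (0.0173×18 + 0.046×25 + 0.00769×29) / (1 + 0.0173×17 + 0.046×28 + 0.00769×16) = 1.684/2.705 = 0.6227 kJ/s.
Profitability of snails: 19/24 = 0.7917 kJ/s.
0.7917 > 0.6227, so adding snails raises the average — include it.

Yes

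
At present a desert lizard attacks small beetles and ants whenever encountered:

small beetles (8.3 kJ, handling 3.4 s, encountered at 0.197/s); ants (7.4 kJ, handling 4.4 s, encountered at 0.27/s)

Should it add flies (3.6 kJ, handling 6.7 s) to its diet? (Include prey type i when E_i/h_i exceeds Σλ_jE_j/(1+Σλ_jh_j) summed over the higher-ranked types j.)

Intake rate on the current diet: R = (0.197×8.3 + 0.27×7.4) / (1 + 0.197×3.4 + 0.27×4.4) = 3.633/2.858 = 1.271 kJ/s.
flies: E/h = 3.6/6.7 = 0.5373 kJ/s.
0.5373 < 1.271, so adding flies would lower the average — exclude it.

No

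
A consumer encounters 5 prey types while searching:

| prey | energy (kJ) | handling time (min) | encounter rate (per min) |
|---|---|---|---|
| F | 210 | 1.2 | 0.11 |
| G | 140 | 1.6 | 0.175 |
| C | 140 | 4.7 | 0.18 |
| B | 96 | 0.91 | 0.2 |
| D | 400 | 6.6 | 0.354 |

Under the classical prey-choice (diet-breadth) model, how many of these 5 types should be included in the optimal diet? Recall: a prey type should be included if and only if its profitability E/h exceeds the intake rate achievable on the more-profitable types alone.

Profitabilities (E/h, kJ/min): F 175, B 105, G 87.5, D 60.6, C 29.8. Add prey in this order while the next type's profitability exceeds the intake rate on those already taken.
Rate on top 1: 20.41. B: 105 > 20.41 → include.
Rate on top 2: 32.19. G: 87.5 > 32.19 → include.
Rate on top 3: 41.91. D: 60.6 > 41.91 → include.
Rate on top 4: 53.02. C: 29.8 < 53.02 → exclude; stop.
Optimal diet: F, B, G, D — 4 of 5 types.

4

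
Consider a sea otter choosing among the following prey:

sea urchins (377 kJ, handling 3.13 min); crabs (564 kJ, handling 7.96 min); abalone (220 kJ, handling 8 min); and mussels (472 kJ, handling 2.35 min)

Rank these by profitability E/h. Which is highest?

mussels

In descending order of E/h:
mussels: 472/2.35 = 201 kJ/min
sea urchins: 377/3.13 = 120 kJ/min
crabs: 564/7.96 = 70.9 kJ/min
abalone: 220/8 = 27.5 kJ/min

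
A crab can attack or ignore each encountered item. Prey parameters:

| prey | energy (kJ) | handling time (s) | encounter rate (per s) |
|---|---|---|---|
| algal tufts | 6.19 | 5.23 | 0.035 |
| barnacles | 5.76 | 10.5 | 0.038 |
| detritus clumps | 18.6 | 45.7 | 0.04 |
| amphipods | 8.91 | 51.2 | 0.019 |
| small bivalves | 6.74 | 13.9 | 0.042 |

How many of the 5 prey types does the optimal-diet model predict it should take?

4

Rank by E/h (kJ/s): algal tufts 1.18, barnacles 0.549, small bivalves 0.485, detritus clumps 0.407, amphipods 0.174. Include each in turn until the next type's E/h falls below the running intake rate.
Rate on top 1: 0.1831. barnacles: 0.549 > 0.1831 → include.
Rate on top 2: 0.2753. small bivalves: 0.485 > 0.2753 → include.
Rate on top 3: 0.3318. detritus clumps: 0.407 > 0.3318 → include.
Rate on top 4: 0.3662. amphipods: 0.174 < 0.3662 → exclude; stop.
Optimal diet: algal tufts, barnacles, small bivalves, detritus clumps — 4 of 5 types.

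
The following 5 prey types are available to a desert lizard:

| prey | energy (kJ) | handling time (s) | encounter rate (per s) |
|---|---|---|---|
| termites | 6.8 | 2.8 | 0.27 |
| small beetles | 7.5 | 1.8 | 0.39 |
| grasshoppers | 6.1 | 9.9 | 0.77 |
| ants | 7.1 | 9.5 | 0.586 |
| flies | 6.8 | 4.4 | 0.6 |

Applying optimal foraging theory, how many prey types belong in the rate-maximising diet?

2

Rank by E/h (kJ/s): small beetles 4.17, termites 2.43, flies 1.55, ants 0.747, grasshoppers 0.616. Include each in turn until the next type's E/h falls below the running intake rate.
Rate on top 1: 1.719. termites: 2.43 > 1.719 → include.
Rate on top 2: 1.937. flies: 1.55 < 1.937 → exclude; stop.
Optimal diet: small beetles, termites — 2 of 5 types.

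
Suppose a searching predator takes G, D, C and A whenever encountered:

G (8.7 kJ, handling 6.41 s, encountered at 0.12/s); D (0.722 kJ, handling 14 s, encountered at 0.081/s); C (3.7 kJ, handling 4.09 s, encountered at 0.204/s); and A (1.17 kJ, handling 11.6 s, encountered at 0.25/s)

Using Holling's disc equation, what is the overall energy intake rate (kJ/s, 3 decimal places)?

0.324 kJ/s

R = (0.12×8.7 + 0.081×0.722 + 0.204×3.7 + 0.25×1.17) / (1 + 0.12×6.41 + 0.081×14 + 0.204×4.09 + 0.25×11.6) = 2.15/6.638 = 0.3239 kJ/s.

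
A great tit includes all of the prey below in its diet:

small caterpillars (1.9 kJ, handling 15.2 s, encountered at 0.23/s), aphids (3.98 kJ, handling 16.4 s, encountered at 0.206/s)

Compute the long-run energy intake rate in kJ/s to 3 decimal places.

R = (0.23×1.9 + 0.206×3.98) / (1 + 0.23×15.2 + 0.206×16.4) = 1.257/7.874 = 0.1596 kJ/s.

0.160 kJ/s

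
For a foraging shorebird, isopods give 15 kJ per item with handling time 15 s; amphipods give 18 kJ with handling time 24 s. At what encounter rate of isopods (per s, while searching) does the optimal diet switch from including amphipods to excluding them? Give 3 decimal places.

0.200 per s

The zero-one rule: include amphipods iff E₂/h₂ > λE₁/(1+λh₁). Equality gives the switch point.
λE₁h₂ = E₂ + λE₂h₁ ⇒ λ = E₂/(E₁h₂ − E₂h₁) = 18/(360 − 270) = 0.2 per s.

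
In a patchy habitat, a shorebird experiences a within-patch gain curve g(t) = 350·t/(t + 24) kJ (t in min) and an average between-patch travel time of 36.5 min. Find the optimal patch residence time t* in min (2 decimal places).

Maximise g(t)/(T+t): set derivative to zero → g'(t)(T+t) = g(t).
g'(t) = 350·24/(t + 24)². Setting 350·24/(t+24)² = 350t/[(t+24)(36.5+t)] gives 24(36.5+t) = t(t+24), so t² = 24×36.5 = 876.
t* = √876 = 29.6 min.

29.60 min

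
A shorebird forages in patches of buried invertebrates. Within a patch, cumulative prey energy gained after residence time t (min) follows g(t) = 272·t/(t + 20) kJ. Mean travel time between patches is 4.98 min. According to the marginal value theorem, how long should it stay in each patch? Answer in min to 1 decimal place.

By the marginal value theorem, leave when the instantaneous gain rate g'(t) equals the habitat-wide average g(t)/(T + t).
g'(t) = 272·20/(t + 20)². Setting 272·20/(t+20)² = 272t/[(t+20)(4.98+t)] gives 20(4.98+t) = t(t+20), so t² = 20×4.98 = 99.6.
t* = √99.6 = 9.98 min.

10.0 min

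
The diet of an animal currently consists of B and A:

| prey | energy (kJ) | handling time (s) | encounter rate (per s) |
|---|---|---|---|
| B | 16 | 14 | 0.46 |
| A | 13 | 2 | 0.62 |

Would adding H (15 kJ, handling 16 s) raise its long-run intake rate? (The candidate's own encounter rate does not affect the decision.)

No

Intake rate on the current diet: R = (0.46×16 + 0.62×13) / (1 + 0.46×14 + 0.62×2) = 15.42/8.68 = 1.776 kJ/s.
H: E/h = 15/16 = 0.9375 kJ/s.
0.9375 < 1.776, so adding H would lower the average — exclude it.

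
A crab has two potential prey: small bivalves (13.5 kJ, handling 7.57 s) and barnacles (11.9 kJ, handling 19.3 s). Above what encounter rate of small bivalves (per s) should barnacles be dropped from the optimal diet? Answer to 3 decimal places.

At the threshold, the rate on small bivalves alone equals the profitability of barnacles: λ·13.5/(1 + λ·7.57) = 11.9/19.3 = 0.6166.
Rearranging, λ(13.5 − 0.6166×7.57) = 0.6166, so λ = 0.6166/8.832 = 0.06981 per s.

0.070 per s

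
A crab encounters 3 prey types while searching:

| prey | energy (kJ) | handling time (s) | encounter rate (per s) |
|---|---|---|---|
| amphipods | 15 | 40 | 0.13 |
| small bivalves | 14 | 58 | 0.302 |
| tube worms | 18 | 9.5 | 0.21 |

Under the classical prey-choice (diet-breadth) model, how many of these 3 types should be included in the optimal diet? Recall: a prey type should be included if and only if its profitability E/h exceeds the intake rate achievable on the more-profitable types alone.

1

Rank by E/h (kJ/s): tube worms 1.89, amphipods 0.375, small bivalves 0.241. Include each in turn until the next type's E/h falls below the running intake rate.
Rate on top 1: 1.262. amphipods: 0.375 < 1.262 → exclude; stop.
Optimal diet: tube worms — 1 of 3 types.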